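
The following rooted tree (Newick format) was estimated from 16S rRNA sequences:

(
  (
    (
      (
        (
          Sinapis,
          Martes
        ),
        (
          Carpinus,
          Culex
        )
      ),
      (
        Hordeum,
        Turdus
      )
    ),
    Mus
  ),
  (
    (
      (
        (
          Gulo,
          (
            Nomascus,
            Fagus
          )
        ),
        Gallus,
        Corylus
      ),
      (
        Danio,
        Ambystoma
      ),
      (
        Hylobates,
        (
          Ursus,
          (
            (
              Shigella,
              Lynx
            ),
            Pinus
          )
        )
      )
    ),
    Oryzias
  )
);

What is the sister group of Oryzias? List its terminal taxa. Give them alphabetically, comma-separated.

Ambystoma, Corylus, Danio, Fagus, Gallus, Gulo, Hylobates, Lynx, Nomascus, Pinus, Shigella, Ursus

Oryzias attaches to the tree at the node subtending ((((Gulo,(Nomascus,Fagus)),Gallus,Corylus),(Danio,Ambystoma),(Hylobates,(Ursus,((Shigella,Lynx),Pinus)))),Oryzias).
The other lineage descending from that same node — the sister group — is (((Gulo,(Nomascus,Fagus)),Gallus,Corylus),(Danio,Ambystoma),(Hylobates,(Ursus,((Shigella,Lynx),Pinus)))); its 12 tips in alphabetical order are the answer.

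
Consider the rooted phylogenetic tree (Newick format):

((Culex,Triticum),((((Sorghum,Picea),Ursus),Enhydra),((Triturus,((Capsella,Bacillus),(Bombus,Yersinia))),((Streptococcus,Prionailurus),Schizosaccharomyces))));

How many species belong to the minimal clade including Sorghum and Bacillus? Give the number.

12

The MRCA of Sorghum and Bacillus is the node subtending ((((Sorghum,Picea),Ursus),Enhydra),((Triturus,((Capsella,Bacillus),(Bombus,Yersinia))),((Streptococcus,Prionailurus),Schizosaccharomyces))).
That clade contains 12 terminal taxa: Bacillus, Bombus, Capsella, Enhydra, Picea, Prionailurus, Schizosaccharomyces, Sorghum, Streptococcus, Triturus, Ursus, Yersinia.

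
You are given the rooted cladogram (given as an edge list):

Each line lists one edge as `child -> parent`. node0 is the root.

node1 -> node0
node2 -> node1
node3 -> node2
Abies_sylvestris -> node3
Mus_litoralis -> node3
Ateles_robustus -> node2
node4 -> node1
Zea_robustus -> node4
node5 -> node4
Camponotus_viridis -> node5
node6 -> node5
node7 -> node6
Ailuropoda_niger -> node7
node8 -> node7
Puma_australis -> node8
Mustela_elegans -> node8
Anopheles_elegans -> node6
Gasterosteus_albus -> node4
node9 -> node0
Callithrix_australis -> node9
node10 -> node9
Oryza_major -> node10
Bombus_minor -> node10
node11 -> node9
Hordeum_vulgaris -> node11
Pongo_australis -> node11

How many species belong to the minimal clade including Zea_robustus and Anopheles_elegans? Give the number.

The MRCA of Zea_robustus and Anopheles_elegans is the node subtending (Zea_robustus,(Camponotus_viridis,((Ailuropoda_niger,(Puma_australis,Mustela_elegans)),Anopheles_elegans)),Gasterosteus_albus).
That clade contains 7 terminal taxa: Ailuropoda_niger, Anopheles_elegans, Camponotus_viridis, Gasterosteus_albus, Mustela_elegans, Puma_australis, Zea_robustus.

7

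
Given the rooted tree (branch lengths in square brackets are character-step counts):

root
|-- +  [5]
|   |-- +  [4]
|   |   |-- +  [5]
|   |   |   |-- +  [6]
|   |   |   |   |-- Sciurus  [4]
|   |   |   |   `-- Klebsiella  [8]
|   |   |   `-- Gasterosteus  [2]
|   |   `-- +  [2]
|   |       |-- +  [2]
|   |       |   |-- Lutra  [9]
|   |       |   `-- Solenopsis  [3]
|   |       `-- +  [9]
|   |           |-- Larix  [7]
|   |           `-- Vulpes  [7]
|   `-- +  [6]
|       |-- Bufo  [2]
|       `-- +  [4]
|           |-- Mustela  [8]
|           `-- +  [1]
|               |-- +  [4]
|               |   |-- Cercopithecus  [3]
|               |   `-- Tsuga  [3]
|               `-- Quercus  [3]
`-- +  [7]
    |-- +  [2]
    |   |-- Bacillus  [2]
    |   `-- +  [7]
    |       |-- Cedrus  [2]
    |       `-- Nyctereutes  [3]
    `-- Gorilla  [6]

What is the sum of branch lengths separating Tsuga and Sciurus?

The path runs Tsuga → … → MRCA → … → Sciurus; the MRCA is the node subtending ((((Sciurus,Klebsiella),Gasterosteus),((Lutra,Solenopsis),(Larix,Vulpes))),(Bufo,(Mustela,((Cercopithecus,Tsuga),Quercus)))).
Branch lengths along that path: 3 + 4 + 1 + 4 + 6 + 4 + 5 + 6 + 4 = 37.

37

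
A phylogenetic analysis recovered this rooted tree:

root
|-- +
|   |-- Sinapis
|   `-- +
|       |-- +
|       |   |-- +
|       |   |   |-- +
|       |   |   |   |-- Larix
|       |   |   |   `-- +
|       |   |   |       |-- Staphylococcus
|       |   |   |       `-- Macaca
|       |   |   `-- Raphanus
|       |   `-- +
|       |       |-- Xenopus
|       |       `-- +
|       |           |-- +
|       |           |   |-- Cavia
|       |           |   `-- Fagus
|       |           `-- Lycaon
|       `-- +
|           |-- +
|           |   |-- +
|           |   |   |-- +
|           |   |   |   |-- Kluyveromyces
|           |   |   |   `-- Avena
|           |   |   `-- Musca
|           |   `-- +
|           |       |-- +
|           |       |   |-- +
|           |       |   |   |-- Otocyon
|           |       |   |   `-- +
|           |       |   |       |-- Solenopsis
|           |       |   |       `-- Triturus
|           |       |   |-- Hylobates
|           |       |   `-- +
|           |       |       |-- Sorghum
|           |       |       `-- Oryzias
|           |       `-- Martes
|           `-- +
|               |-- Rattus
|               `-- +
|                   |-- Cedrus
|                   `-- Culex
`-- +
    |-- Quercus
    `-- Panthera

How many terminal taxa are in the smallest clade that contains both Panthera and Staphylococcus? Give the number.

The MRCA of Panthera and Staphylococcus is the root, so the clade is the entire tree.
That clade contains 24 terminal taxa: Avena, Cavia, Cedrus, Culex, Fagus, Hylobates, Kluyveromyces, Larix, Lycaon, Macaca, Martes, Musca, Oryzias, Otocyon, Panthera, Quercus, Raphanus, Rattus, Sinapis, Solenopsis, Sorghum, Staphylococcus, Triturus, Xenopus.

24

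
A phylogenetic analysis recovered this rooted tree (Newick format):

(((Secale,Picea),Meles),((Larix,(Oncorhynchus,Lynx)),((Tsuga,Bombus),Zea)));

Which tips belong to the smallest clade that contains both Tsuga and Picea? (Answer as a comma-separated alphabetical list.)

Bombus, Larix, Lynx, Meles, Oncorhynchus, Picea, Secale, Tsuga, Zea

Tracing Tsuga: it sits inside (Tsuga,Bombus).
Tracing Picea: it sits inside (Secale,Picea).
The smallest clade enclosing both is the whole tree (their MRCA is the root), so the answer is all 9 tips in alphabetical order.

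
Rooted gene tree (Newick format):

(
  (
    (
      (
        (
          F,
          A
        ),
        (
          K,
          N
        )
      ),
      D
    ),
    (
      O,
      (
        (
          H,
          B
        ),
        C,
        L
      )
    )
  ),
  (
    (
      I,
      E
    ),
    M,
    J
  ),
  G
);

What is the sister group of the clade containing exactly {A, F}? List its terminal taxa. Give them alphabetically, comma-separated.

K, N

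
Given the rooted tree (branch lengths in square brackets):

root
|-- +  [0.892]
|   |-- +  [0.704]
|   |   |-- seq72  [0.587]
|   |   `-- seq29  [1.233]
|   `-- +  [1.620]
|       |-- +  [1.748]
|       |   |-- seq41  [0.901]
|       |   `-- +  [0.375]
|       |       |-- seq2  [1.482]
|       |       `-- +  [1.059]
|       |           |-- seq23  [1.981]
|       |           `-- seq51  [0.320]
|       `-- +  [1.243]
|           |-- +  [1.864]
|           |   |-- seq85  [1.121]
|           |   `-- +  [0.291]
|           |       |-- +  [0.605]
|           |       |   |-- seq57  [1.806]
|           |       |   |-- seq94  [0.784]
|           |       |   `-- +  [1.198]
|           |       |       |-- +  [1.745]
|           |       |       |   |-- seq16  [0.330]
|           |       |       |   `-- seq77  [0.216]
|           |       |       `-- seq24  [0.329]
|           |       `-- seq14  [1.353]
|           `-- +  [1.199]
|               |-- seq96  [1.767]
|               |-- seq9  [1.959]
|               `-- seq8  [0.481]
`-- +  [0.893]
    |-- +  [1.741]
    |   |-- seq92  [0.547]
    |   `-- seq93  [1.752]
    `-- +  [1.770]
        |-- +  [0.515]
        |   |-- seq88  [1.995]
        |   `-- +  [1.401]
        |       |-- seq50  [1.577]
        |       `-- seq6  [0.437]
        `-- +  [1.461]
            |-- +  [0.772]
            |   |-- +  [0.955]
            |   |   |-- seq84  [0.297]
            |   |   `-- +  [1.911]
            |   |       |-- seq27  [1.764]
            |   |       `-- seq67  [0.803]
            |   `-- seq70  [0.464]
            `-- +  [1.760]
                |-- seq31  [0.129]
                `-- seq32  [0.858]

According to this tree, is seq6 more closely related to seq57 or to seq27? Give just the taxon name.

seq27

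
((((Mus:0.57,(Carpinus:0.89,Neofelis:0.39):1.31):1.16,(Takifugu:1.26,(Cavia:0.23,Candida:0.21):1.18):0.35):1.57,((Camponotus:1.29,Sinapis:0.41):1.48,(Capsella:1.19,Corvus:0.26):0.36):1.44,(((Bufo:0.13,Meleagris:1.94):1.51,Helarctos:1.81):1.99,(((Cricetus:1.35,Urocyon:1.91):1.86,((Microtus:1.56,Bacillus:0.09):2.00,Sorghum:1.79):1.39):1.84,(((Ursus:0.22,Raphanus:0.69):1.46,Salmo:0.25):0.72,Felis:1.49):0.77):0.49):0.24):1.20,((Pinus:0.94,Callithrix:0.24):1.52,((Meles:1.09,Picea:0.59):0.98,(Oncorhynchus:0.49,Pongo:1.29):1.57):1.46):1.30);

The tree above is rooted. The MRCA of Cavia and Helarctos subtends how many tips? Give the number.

22

The MRCA of Cavia and Helarctos is the node subtending (((Mus,(Carpinus,Neofelis)),(Takifugu,(Cavia,Candida))),((Camponotus,Sinapis),(Capsella,Corvus)),(((Bufo,Meleagris),Helarctos),(((Cricetus,Urocyon),((Microtus,Bacillus),Sorghum)),(((Ursus,Raphanus),Salmo),Felis)))).
That clade contains 22 terminal taxa: Bacillus, Bufo, Camponotus, Candida, Capsella, Carpinus, Cavia, Corvus, Cricetus, Felis, Helarctos, Meleagris, Microtus, Mus, Neofelis, Raphanus, Salmo, Sinapis, Sorghum, Takifugu, Urocyon, Ursus.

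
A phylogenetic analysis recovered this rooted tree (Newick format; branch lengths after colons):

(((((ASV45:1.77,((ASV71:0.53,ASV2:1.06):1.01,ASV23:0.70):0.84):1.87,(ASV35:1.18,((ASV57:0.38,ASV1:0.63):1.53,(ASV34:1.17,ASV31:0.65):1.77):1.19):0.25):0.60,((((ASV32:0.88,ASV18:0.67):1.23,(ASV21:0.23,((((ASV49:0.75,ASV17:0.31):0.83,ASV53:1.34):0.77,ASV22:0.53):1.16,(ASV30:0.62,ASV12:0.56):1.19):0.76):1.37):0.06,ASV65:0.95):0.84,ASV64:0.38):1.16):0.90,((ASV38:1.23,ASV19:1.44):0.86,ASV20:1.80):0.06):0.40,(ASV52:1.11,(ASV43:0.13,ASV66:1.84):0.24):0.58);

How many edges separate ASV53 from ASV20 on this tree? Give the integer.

11

The MRCA of ASV53 and ASV20 is the node subtending ((((ASV45,((ASV71,ASV2),ASV23)),(ASV35,((ASV57,ASV1),(ASV34,ASV31)))),((((ASV32,ASV18),(ASV21,((((ASV49,ASV17),ASV53),ASV22),(ASV30,ASV12)))),ASV65),ASV64)),((ASV38,ASV19),ASV20)).
From ASV53 up to that node: 9 branches. From ASV20 up to the same node: 2 branches. Total: 9 + 2 = 11.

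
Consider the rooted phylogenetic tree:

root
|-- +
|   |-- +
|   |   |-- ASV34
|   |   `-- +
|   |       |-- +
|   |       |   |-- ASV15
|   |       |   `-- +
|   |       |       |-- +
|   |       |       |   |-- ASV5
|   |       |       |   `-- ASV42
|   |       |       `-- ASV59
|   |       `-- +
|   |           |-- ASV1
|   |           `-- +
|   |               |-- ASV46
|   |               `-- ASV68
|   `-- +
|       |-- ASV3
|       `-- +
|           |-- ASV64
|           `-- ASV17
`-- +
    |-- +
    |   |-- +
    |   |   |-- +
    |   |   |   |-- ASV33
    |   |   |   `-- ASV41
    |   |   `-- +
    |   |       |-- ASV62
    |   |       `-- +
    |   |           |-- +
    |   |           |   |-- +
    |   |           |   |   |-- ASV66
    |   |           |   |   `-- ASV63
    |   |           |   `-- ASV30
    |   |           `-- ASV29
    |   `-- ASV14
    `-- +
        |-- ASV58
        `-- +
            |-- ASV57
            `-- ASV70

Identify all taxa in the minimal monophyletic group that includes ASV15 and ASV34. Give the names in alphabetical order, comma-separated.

ASV1, ASV15, ASV34, ASV42, ASV46, ASV5, ASV59, ASV68

Tracing ASV15: it sits inside (ASV15,((ASV5,ASV42),ASV59)).
Tracing ASV34: it sits inside (ASV34,((ASV15,((ASV5,ASV42),ASV59)),(ASV1,(ASV46,ASV68)))).
The smallest clade enclosing both is (ASV34,((ASV15,((ASV5,ASV42),ASV59)),(ASV1,(ASV46,ASV68)))); the answer is its 8 terminal taxa in alphabetical order.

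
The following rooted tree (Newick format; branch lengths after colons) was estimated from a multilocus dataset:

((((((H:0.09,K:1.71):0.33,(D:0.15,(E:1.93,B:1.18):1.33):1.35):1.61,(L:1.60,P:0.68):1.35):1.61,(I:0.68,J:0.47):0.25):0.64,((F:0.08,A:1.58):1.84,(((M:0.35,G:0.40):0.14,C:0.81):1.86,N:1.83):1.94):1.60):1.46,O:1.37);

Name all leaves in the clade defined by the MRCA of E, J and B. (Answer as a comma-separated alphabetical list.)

B, D, E, H, I, J, K, L, P

Tracing E: it sits inside (E,B).
Tracing J: it sits inside (I,J).
Tracing B: it sits inside (E,B).
The smallest clade enclosing all 3 is ((((H,K),(D,(E,B))),(L,P)),(I,J)); the answer is its 9 terminal taxa in alphabetical order.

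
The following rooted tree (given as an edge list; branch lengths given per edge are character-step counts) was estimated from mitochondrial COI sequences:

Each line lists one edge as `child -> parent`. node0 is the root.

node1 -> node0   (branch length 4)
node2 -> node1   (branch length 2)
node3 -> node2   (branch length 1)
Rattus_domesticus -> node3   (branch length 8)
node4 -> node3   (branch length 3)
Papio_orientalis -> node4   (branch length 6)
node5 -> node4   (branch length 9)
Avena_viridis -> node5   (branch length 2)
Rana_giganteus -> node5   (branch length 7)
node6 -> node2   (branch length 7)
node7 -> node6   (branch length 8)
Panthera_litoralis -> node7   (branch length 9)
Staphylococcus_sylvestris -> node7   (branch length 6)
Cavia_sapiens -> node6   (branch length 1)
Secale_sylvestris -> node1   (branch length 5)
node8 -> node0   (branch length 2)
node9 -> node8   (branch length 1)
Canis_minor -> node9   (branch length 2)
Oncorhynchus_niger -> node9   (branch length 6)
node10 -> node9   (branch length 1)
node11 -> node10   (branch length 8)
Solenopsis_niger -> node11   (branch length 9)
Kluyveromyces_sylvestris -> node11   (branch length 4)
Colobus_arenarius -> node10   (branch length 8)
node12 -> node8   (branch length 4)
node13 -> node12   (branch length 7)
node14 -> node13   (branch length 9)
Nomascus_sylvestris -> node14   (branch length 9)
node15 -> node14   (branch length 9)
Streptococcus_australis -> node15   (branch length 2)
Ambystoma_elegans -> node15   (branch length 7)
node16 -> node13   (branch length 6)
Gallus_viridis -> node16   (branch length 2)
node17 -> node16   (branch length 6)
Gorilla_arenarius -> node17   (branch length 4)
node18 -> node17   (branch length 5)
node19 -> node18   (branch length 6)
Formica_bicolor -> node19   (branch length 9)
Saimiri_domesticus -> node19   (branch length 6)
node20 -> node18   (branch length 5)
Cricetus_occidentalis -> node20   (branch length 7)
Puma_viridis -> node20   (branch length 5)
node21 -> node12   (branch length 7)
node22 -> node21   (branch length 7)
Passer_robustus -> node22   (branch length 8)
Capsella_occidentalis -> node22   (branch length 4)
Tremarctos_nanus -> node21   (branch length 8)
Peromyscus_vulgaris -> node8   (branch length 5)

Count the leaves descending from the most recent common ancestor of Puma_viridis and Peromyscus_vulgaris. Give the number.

18

The MRCA of Puma_viridis and Peromyscus_vulgaris is the node subtending ((Canis_minor,Oncorhynchus_niger,((Solenopsis_niger,Kluyveromyces_sylvestris),Colobus_arenarius)),(((Nomascus_sylvestris,(Streptococcus_australis,Ambystoma_elegans)),(Gallus_viridis,(Gorilla_arenarius,((Formica_bicolor,Saimiri_domesticus),(Cricetus_occidentalis,Puma_viridis))))),((Passer_robustus,Capsella_occidentalis),Tremarctos_nanus)),Peromyscus_vulgaris).
That clade contains 18 terminal taxa: Ambystoma_elegans, Canis_minor, Capsella_occidentalis, Colobus_arenarius, Cricetus_occidentalis, Formica_bicolor, Gallus_viridis, Gorilla_arenarius, Kluyveromyces_sylvestris, Nomascus_sylvestris, Oncorhynchus_niger, Passer_robustus, Peromyscus_vulgaris, Puma_viridis, Saimiri_domesticus, Solenopsis_niger, Streptococcus_australis, Tremarctos_nanus.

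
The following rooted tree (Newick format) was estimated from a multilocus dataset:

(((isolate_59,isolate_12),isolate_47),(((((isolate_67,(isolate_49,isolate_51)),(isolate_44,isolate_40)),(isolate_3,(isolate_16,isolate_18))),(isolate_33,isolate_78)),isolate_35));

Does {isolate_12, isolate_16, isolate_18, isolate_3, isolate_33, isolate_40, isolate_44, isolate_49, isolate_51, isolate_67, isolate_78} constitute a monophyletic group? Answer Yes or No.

No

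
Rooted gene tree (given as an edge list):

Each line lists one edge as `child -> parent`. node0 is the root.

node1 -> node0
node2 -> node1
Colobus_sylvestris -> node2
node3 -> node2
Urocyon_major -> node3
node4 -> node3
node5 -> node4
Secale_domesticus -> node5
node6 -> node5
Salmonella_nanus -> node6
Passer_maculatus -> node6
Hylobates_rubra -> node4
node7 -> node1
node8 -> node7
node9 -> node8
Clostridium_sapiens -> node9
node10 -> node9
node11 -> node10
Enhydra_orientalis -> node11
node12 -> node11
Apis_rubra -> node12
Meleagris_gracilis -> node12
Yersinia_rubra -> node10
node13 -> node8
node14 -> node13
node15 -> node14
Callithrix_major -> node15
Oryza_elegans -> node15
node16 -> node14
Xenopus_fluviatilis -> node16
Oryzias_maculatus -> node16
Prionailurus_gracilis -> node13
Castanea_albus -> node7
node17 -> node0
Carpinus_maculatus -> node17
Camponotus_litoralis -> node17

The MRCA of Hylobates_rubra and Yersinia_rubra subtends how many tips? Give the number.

The MRCA of Hylobates_rubra and Yersinia_rubra is the node subtending ((Colobus_sylvestris,(Urocyon_major,((Secale_domesticus,(Salmonella_nanus,Passer_maculatus)),Hylobates_rubra))),(((Clostridium_sapiens,((Enhydra_orientalis,(Apis_rubra,Meleagris_gracilis)),Yersinia_rubra)),(((Callithrix_major,Oryza_elegans),(Xenopus_fluviatilis,Oryzias_maculatus)),Prionailurus_gracilis)),Castanea_albus)).
That clade contains 17 terminal taxa: Apis_rubra, Callithrix_major, Castanea_albus, Clostridium_sapiens, Colobus_sylvestris, Enhydra_orientalis, Hylobates_rubra, Meleagris_gracilis, Oryza_elegans, Oryzias_maculatus, Passer_maculatus, Prionailurus_gracilis, Salmonella_nanus, Secale_domesticus, Urocyon_major, Xenopus_fluviatilis, Yersinia_rubra.

17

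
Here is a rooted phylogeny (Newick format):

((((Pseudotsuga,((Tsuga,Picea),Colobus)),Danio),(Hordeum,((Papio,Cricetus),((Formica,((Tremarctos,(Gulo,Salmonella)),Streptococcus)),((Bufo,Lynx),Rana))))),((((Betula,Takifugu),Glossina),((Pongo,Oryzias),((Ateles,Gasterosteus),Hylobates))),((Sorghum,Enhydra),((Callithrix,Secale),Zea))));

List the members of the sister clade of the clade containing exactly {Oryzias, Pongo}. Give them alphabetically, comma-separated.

The clade containing exactly {Oryzias, Pongo} attaches to the tree at the node subtending ((Pongo,Oryzias),((Ateles,Gasterosteus),Hylobates)).
The other lineage descending from that same node — the sister group — is ((Ateles,Gasterosteus),Hylobates); its 3 tips in alphabetical order are the answer.

Ateles, Gasterosteus, Hylobates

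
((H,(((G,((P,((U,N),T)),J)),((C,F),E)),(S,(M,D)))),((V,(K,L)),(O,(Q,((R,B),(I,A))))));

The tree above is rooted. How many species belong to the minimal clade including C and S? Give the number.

The MRCA of C and S is the node subtending (((G,((P,((U,N),T)),J)),((C,F),E)),(S,(M,D))).
That clade contains 12 terminal taxa: C, D, E, F, G, J, M, N, P, S, T, U.

12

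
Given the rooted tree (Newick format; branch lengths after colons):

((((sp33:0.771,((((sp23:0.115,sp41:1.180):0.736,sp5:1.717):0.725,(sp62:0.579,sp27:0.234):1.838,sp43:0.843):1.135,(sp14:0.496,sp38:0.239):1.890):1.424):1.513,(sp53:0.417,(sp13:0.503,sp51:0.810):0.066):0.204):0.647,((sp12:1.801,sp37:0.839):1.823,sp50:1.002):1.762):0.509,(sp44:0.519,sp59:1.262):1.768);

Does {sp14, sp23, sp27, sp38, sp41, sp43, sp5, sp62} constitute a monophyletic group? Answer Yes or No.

Yes

The most recent common ancestor of these taxa subtends ((((sp23,sp41),sp5),(sp62,sp27),sp43),(sp14,sp38)).
That clade has exactly 8 tips — every listed taxon and nothing else — so the group is monophyletic.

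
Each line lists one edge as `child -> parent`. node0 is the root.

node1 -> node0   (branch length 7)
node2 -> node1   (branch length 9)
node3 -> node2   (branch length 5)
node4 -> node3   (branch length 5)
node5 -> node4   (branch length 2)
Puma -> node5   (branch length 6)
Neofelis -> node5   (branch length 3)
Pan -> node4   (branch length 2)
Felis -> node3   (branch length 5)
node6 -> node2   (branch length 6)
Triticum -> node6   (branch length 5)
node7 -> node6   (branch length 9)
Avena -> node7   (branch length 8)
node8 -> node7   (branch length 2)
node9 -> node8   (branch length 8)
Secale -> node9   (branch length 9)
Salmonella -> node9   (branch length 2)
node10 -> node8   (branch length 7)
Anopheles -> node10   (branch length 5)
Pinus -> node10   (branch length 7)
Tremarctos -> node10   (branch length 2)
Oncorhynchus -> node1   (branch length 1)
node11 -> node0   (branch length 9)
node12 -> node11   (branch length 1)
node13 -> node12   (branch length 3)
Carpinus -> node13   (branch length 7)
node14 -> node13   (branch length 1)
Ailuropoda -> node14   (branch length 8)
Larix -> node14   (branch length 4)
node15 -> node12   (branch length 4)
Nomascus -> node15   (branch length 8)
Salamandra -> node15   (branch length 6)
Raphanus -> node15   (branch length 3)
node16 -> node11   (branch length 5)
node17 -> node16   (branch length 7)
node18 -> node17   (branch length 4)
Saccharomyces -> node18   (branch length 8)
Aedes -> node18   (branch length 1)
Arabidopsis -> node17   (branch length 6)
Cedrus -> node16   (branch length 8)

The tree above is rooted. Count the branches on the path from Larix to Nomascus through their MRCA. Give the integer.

The MRCA of Larix and Nomascus is the node subtending ((Carpinus,(Ailuropoda,Larix)),(Nomascus,Salamandra,Raphanus)).
From Larix up to that node: 3 branches. From Nomascus up to the same node: 2 branches. Total: 3 + 2 = 5.

5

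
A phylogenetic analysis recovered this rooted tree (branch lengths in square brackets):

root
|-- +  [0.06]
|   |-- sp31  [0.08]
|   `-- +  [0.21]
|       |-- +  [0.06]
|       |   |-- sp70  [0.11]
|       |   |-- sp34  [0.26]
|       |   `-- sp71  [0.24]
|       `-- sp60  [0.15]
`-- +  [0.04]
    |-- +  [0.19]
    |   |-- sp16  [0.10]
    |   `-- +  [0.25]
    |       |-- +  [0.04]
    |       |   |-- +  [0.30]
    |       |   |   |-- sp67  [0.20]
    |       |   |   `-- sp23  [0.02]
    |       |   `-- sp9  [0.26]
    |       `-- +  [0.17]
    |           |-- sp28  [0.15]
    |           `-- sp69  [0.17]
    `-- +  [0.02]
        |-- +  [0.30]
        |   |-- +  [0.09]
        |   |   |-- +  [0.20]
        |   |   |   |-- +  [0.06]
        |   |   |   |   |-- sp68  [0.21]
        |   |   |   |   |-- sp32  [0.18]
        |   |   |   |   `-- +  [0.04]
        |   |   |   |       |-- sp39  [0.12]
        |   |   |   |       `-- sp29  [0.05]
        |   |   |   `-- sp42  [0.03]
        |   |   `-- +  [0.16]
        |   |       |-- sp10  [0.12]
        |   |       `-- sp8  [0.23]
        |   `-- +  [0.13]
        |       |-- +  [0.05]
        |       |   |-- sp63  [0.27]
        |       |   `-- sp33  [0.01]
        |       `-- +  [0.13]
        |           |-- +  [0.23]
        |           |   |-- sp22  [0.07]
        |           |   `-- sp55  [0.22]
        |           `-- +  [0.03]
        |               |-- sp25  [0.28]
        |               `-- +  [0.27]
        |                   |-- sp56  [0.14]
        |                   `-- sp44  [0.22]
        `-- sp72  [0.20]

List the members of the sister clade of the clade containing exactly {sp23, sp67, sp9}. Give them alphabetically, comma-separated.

The clade containing exactly {sp23, sp67, sp9} attaches to the tree at the node subtending (((sp67,sp23),sp9),(sp28,sp69)).
The other lineage descending from that same node — the sister group — is (sp28,sp69); its 2 tips in alphabetical order are the answer.

sp28, sp69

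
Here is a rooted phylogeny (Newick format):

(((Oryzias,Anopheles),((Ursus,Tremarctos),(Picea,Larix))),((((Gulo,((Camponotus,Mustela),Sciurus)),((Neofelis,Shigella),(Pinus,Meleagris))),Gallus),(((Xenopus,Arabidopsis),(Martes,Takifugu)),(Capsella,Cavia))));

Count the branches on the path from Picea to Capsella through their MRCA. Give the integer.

8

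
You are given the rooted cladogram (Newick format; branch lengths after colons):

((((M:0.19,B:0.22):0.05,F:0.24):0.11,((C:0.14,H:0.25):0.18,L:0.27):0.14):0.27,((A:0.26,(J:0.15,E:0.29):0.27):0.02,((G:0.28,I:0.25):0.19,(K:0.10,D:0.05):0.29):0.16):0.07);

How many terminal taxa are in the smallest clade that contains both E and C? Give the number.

13

The MRCA of E and C is the root, so the clade is the entire tree.
That clade contains 13 terminal taxa: A, B, C, D, E, F, G, H, I, J, K, L, M.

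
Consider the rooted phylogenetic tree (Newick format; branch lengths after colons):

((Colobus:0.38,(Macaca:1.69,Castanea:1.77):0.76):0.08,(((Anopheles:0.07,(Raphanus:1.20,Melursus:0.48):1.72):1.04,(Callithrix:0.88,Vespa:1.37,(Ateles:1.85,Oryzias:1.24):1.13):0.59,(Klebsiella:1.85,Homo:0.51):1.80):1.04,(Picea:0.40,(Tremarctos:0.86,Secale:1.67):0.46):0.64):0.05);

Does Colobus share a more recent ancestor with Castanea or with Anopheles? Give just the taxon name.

The MRCA of Colobus and Castanea subtends (Colobus,(Macaca,Castanea)) (3 taxa).
The MRCA of Colobus and Anopheles is the root, subtending the entire tree (15 taxa).
The first is nested inside the second, so Colobus shares a more recent common ancestor with Castanea.

Castanea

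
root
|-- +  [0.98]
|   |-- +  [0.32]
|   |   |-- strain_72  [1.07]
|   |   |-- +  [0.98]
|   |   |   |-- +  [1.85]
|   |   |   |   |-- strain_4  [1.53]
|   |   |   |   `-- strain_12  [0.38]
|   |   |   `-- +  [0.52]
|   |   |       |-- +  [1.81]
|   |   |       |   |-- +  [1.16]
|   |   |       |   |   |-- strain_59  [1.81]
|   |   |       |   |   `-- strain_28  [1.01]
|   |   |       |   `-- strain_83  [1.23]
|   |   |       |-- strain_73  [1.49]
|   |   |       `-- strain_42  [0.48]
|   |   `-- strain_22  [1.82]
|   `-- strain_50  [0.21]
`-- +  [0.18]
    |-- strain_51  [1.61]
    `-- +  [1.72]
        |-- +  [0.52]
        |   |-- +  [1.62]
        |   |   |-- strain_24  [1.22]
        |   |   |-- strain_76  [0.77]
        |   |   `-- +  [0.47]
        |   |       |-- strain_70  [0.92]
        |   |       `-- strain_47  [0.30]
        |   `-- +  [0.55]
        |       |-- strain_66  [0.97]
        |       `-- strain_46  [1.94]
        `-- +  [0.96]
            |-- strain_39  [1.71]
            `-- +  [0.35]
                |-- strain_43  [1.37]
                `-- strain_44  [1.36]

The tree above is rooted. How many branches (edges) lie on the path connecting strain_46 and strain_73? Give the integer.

10

The MRCA of strain_46 and strain_73 is the root of the tree.
From strain_46 up to that node: 5 branches. From strain_73 up to the same node: 5 branches. Total: 5 + 5 = 10.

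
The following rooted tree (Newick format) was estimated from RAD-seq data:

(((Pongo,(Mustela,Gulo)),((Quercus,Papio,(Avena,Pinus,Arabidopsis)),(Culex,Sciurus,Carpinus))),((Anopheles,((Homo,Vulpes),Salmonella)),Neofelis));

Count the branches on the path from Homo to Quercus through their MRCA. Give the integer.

9

The MRCA of Homo and Quercus is the root of the tree.
From Homo up to that node: 5 branches. From Quercus up to the same node: 4 branches. Total: 5 + 4 = 9.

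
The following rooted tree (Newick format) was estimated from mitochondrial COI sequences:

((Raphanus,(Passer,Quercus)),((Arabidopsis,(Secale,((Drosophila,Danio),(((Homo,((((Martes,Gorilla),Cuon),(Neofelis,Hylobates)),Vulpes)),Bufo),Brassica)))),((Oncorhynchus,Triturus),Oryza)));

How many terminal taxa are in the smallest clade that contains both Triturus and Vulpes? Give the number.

The MRCA of Triturus and Vulpes is the node subtending ((Arabidopsis,(Secale,((Drosophila,Danio),(((Homo,((((Martes,Gorilla),Cuon),(Neofelis,Hylobates)),Vulpes)),Bufo),Brassica)))),((Oncorhynchus,Triturus),Oryza)).
That clade contains 16 terminal taxa: Arabidopsis, Brassica, Bufo, Cuon, Danio, Drosophila, Gorilla, Homo, Hylobates, Martes, Neofelis, Oncorhynchus, Oryza, Secale, Triturus, Vulpes.

16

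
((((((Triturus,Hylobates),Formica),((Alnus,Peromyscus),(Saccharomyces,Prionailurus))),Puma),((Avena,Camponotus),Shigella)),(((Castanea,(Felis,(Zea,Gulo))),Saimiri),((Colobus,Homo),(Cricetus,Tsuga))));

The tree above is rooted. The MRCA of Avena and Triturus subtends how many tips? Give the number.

The MRCA of Avena and Triturus is the node subtending (((((Triturus,Hylobates),Formica),((Alnus,Peromyscus),(Saccharomyces,Prionailurus))),Puma),((Avena,Camponotus),Shigella)).
That clade contains 11 terminal taxa: Alnus, Avena, Camponotus, Formica, Hylobates, Peromyscus, Prionailurus, Puma, Saccharomyces, Shigella, Triturus.

11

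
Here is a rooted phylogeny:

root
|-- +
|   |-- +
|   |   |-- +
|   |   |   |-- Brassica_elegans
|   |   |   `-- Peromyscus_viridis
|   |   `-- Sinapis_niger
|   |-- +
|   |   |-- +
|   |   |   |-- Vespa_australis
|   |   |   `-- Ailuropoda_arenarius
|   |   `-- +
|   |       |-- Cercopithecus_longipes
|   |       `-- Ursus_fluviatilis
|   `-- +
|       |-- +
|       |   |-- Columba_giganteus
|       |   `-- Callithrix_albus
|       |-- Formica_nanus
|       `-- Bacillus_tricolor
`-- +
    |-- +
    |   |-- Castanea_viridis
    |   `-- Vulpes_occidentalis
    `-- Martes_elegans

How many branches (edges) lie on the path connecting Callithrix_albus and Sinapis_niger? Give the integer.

5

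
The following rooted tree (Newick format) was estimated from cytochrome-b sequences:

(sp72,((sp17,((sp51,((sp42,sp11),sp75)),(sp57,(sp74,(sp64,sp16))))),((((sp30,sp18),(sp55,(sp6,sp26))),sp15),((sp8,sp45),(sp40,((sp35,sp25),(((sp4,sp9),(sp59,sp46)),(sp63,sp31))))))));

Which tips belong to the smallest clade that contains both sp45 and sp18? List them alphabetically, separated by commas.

sp15, sp18, sp25, sp26, sp30, sp31, sp35, sp4, sp40, sp45, sp46, sp55, sp59, sp6, sp63, sp8, sp9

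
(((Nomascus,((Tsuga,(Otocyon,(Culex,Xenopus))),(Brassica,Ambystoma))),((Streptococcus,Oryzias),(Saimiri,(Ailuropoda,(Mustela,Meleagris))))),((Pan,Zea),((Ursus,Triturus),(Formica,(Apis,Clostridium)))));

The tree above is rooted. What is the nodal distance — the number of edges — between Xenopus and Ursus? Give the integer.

11

The MRCA of Xenopus and Ursus is the root of the tree.
From Xenopus up to that node: 7 branches. From Ursus up to the same node: 4 branches. Total: 7 + 4 = 11.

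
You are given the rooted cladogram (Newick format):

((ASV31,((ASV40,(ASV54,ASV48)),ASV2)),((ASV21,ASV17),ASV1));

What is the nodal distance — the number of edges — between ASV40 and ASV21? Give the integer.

7

The MRCA of ASV40 and ASV21 is the root of the tree.
From ASV40 up to that node: 4 branches. From ASV21 up to the same node: 3 branches. Total: 4 + 3 = 7.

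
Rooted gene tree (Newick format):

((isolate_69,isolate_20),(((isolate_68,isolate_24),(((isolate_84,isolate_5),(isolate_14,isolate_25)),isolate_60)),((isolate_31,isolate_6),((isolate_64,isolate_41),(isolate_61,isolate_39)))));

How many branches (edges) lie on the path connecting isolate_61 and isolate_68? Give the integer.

The MRCA of isolate_61 and isolate_68 is the node subtending (((isolate_68,isolate_24),(((isolate_84,isolate_5),(isolate_14,isolate_25)),isolate_60)),((isolate_31,isolate_6),((isolate_64,isolate_41),(isolate_61,isolate_39)))).
From isolate_61 up to that node: 4 branches. From isolate_68 up to the same node: 3 branches. Total: 4 + 3 = 7.

7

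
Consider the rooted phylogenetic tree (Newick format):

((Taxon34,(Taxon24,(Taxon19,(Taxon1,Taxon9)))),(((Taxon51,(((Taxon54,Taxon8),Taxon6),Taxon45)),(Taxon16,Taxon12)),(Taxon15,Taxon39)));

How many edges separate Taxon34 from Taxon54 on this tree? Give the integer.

9

The MRCA of Taxon34 and Taxon54 is the root of the tree.
From Taxon34 up to that node: 2 branches. From Taxon54 up to the same node: 7 branches. Total: 2 + 7 = 9.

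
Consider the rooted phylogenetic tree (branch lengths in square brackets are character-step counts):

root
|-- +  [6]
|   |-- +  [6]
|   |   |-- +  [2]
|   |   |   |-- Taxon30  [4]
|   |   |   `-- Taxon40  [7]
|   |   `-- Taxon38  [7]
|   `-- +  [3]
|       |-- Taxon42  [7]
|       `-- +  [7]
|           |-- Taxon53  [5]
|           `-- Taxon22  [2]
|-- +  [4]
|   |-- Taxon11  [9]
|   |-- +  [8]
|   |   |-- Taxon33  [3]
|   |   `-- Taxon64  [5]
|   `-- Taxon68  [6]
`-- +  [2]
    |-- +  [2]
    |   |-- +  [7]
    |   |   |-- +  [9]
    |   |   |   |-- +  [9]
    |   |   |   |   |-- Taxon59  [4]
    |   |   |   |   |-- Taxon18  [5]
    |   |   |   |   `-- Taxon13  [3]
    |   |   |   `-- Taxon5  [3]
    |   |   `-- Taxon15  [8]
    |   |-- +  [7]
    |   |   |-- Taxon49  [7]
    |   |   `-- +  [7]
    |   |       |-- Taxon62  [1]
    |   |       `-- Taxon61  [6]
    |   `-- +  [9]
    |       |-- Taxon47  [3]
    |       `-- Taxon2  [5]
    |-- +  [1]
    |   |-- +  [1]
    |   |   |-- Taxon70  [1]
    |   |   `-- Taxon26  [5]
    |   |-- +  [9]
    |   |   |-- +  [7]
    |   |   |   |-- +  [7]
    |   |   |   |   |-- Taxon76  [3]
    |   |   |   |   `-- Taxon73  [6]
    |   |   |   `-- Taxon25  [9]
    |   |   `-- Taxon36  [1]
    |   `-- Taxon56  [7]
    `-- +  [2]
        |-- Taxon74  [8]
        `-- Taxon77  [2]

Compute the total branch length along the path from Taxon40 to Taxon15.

40

The path runs Taxon40 → … → MRCA → … → Taxon15; the MRCA is the root of the tree.
Branch lengths along that path: 7 + 2 + 6 + 6 + 2 + 2 + 7 + 8 = 40.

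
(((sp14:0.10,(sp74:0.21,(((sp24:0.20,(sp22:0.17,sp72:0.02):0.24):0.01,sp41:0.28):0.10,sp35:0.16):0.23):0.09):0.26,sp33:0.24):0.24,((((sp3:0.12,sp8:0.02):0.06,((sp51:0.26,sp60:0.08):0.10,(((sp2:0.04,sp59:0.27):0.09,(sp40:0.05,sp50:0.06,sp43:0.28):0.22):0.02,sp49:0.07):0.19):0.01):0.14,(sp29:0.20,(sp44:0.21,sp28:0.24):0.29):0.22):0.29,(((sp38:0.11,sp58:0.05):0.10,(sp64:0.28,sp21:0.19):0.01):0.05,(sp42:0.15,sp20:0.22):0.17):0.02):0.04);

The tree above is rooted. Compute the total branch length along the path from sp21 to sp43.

The path runs sp21 → … → MRCA → … → sp43; the MRCA is the node subtending ((((sp3,sp8),((sp51,sp60),(((sp2,sp59),(sp40,sp50,sp43)),sp49))),(sp29,(sp44,sp28))),(((sp38,sp58),(sp64,sp21)),(sp42,sp20))).
Branch lengths along that path: 0.19 + 0.01 + 0.05 + 0.02 + 0.29 + 0.14 + 0.01 + 0.19 + 0.02 + 0.22 + 0.28 = 1.42.

1.42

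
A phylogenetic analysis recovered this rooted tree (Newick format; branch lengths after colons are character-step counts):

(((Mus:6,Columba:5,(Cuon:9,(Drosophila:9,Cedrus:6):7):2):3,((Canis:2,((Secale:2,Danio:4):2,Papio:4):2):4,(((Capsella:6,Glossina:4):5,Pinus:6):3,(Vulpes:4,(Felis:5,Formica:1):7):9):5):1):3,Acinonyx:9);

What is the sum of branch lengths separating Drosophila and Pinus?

The path runs Drosophila → … → MRCA → … → Pinus; the MRCA is the node subtending ((Mus,Columba,(Cuon,(Drosophila,Cedrus))),((Canis,((Secale,Danio),Papio)),(((Capsella,Glossina),Pinus),(Vulpes,(Felis,Formica))))).
Branch lengths along that path: 9 + 7 + 2 + 3 + 1 + 5 + 3 + 6 = 36.

36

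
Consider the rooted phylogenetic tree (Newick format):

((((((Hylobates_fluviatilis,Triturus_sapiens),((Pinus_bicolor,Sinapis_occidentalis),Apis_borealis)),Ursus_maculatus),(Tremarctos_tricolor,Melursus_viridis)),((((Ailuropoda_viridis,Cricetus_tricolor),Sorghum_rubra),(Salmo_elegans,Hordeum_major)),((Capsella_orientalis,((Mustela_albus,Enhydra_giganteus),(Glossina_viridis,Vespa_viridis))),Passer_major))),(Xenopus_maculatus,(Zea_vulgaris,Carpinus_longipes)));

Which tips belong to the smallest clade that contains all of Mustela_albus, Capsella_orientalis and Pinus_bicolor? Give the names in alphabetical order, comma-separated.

Tracing Mustela_albus: it sits inside (Mustela_albus,Enhydra_giganteus).
Tracing Capsella_orientalis: it sits inside (Capsella_orientalis,((Mustela_albus,Enhydra_giganteus),(Glossina_viridis,Vespa_viridis))).
Tracing Pinus_bicolor: it sits inside (Pinus_bicolor,Sinapis_occidentalis).
The smallest clade enclosing all 3 is (((((Hylobates_fluviatilis,Triturus_sapiens),((Pinus_bicolor,Sinapis_occidentalis),Apis_borealis)),Ursus_maculatus),(Tremarctos_tricolor,Melursus_viridis)),((((Ailuropoda_viridis,Cricetus_tricolor),Sorghum_rubra),(Salmo_elegans,Hordeum_major)),((Capsella_orientalis,((Mustela_albus,Enhydra_giganteus),(Glossina_viridis,Vespa_viridis))),Passer_major))); the answer is its 19 terminal taxa in alphabetical order.

Ailuropoda_viridis, Apis_borealis, Capsella_orientalis, Cricetus_tricolor, Enhydra_giganteus, Glossina_viridis, Hordeum_major, Hylobates_fluviatilis, Melursus_viridis, Mustela_albus, Passer_major, Pinus_bicolor, Salmo_elegans, Sinapis_occidentalis, Sorghum_rubra, Tremarctos_tricolor, Triturus_sapiens, Ursus_maculatus, Vespa_viridis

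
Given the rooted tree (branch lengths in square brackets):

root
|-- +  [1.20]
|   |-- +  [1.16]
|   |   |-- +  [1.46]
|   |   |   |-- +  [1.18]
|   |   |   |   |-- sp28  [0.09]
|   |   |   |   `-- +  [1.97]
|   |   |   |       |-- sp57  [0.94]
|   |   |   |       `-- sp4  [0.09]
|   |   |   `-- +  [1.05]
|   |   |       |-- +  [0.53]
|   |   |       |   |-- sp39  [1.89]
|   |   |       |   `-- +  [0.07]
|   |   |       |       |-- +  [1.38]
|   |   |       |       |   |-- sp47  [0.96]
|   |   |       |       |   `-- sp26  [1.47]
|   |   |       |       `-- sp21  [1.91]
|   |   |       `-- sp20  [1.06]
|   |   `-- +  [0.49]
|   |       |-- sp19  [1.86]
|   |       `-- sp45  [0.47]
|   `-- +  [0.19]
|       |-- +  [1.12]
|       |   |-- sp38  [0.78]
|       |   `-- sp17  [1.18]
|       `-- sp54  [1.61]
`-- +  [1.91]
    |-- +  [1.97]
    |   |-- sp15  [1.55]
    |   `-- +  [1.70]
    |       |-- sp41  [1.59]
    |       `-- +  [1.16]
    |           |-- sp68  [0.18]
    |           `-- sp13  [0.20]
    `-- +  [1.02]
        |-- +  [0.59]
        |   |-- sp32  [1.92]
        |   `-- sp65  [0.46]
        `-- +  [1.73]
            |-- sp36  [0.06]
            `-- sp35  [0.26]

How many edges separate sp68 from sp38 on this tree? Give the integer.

The MRCA of sp68 and sp38 is the root of the tree.
From sp68 up to that node: 5 branches. From sp38 up to the same node: 4 branches. Total: 5 + 4 = 9.

9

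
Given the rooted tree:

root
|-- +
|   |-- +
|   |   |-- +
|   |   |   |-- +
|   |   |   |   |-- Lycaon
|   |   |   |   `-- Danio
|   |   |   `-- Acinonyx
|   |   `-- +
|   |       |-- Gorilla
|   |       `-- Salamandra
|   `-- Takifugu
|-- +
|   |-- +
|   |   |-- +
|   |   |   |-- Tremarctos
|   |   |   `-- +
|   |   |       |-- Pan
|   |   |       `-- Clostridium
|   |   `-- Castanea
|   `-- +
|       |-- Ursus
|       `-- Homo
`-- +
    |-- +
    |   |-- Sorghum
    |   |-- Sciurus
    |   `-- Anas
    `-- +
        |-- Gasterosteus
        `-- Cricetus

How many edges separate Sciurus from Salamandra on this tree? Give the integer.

The MRCA of Sciurus and Salamandra is the root of the tree.
From Sciurus up to that node: 3 branches. From Salamandra up to the same node: 4 branches. Total: 3 + 4 = 7.

7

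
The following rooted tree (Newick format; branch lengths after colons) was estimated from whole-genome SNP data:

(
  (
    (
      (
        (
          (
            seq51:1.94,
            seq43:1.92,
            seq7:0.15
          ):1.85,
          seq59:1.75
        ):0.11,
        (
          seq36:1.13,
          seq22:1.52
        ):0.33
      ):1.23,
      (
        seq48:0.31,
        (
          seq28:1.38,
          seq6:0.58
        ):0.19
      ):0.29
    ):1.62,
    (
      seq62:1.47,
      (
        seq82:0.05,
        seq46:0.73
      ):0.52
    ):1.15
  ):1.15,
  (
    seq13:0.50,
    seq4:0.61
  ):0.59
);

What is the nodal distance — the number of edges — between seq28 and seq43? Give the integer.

The MRCA of seq28 and seq43 is the node subtending ((((seq51,seq43,seq7),seq59),(seq36,seq22)),(seq48,(seq28,seq6))).
From seq28 up to that node: 3 branches. From seq43 up to the same node: 4 branches. Total: 3 + 4 = 7.

7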